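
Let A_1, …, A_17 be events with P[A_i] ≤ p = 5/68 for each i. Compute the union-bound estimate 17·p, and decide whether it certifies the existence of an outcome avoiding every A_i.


Union bound: P[∪_{i=1}^{17} A_i] ≤ Σ_i P[A_i] ≤ 17·p = 17·(5/68) = 5/4.
Numerically: 5/4 ≈ 1.25000.
Is 5/4 < 1? NO.
Since the bound 5/4 is ≥ 1, the union bound is uninformative here; it does NOT by itself certify existence.

17·p = 5/4 ≈ 1.25000; existence NOT certified by the union bound.


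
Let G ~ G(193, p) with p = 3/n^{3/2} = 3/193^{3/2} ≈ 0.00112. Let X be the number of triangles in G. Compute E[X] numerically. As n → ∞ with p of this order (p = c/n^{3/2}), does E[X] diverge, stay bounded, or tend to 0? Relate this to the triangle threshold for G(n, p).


Number of potential triangles: C(193, 3) = 1179616.
Each occurs with probability p³ ≈ (0.00112)³ ≈ 1.40073e-09.
By linearity: E[X] = C(193, 3)·p³ ≈ 1179616 · 1.40073e-09 ≈ 0.002.
Since α = 3/2 > 1, p = c/n^{3/2} = o(1/n) is below the triangle threshold p ~ 1/n. Asymptotically E[X] ~ (c³/6)·n^{3(1−α)} = (3³/6)·n^{-1.5} → 0, so by Markov's inequality G has no triangles w.h.p.

E[X] ≈ 0.002; in regime p = Θ(1/n^{3/2}) E[X] tends to 0 (below the triangle threshold p ~ 1/n).


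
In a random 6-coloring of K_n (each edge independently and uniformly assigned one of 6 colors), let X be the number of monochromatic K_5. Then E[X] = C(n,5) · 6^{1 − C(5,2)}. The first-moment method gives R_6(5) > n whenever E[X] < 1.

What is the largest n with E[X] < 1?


We need C(n, 5) · 6^{1 − 10} < 1, i.e. C(n, 5) < 6^{10 − 1} = 10077696.
Check values of n near the boundary:
  n = 63: C(63, 5) = 7028847; 7028847 < 10077696? YES
  n = 64: C(64, 5) = 7624512; 7624512 < 10077696? YES
  n = 65: C(65, 5) = 8259888; 8259888 < 10077696? YES
  n = 66: C(66, 5) = 8936928; 8936928 < 10077696? YES
  n = 67: C(67, 5) = 9657648; 9657648 < 10077696? YES
  n = 68: C(68, 5) = 10424128; 10424128 < 10077696? NO
The largest n with C(n, 5) < 10077696 is n = 67 (where E[X] = 67067/69984 ≈ 0.958). Hence R_6(5) > 67, i.e. R_6(5) ≥ 68.

Largest n = 67; hence R_6(5) > 67.


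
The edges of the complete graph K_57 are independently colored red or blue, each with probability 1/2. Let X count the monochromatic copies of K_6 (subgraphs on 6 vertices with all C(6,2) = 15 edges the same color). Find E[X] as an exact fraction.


Let X = Σ_S X_S over the C(57, 6) = 36288252 subsets S of size 6, where X_S = 1 if the K_6 on S is monochromatic.
For a fixed S, the K_6 on S has C(6, 2) = 15 edges. P[all 15 edges red] = (1/2)^15, and likewise for blue, so P[monochromatic] = 2·(1/2)^15 = 2^{1 − 15} = 1/16384.
Summing: E[X] = C(57, 6) · 2^{1 − 15} = 36288252 · 1/16384 = 9072063/4096.
Numerically: E[X] ≈ 2214.859.

E[X] = C(57,6)·2^(1−C(6,2)) = 9072063/4096 ≈ 2214.859.


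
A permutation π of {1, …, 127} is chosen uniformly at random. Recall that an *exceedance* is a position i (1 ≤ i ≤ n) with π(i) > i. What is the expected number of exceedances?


Write X = Σ_{i=1}^{127} X_i, where X_i = 1_{π(i) > i}.
For each fixed i, π(i) is uniform over {1, …, 127} (marginal of a uniform permutation), so P[π(i) > i] = (n − i)/n. Summing: Σ_{i=1}^{127} (n − i)/n = (0 + 1 + … + 126)/127 = 127(127 − 1)/(2·127) = (127 − 1)/2.
Hence E[X] = Σ_{i=1}^{127} (127 − i)/127 = 63 ≈ 63.000000.

E[X] = 63 = 63.000000.


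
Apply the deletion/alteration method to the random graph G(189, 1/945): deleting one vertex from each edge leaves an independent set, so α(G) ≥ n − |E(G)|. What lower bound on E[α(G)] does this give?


E[|E(G)|] = C(189, 2)·p = 17766 · (1/945) = 94/5.
E[α(G)] ≥ n − E[|E(G)|] = 189 − 94/5 = 851/5.
Numerically: ≈ 170.2000.
(This is only a lower bound; the true E[α(G)] may be larger.)

E[α(G)] ≥ 851/5 ≈ 170.2000.


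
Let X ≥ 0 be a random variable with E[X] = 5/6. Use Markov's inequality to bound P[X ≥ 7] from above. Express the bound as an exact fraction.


μ = E[X] = 5/6, a = 7.
Markov: P[X ≥ 7] ≤ μ/a = (5/6)/7 = 5/42.
Numerically: ≈ 0.1190.
(Since a = 7 > μ = 0.8333, the bound 5/42 is < 1 and informative.)

P[X ≥ 7] ≤ 5/42 ≈ 0.1190.


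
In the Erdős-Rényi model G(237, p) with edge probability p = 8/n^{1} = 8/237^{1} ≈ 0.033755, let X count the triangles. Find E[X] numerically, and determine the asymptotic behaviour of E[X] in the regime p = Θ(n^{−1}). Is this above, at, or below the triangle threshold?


Number of potential triangles: C(237, 3) = 2190670.
Each occurs with probability p³ ≈ (0.033755)³ ≈ 3.8461385e-05.
By linearity: E[X] = C(237, 3)·p³ ≈ 2190670 · 3.8461385e-05 ≈ 84.25620.
Here α = 1, so p = 8/n is exactly at the triangle threshold p ~ 1/n. Asymptotically E[X] → c³/6 = 8³/6 = 256/3 ≈ 85.33333, a bounded constant. In this regime the triangle count is asymptotically Poisson(c³/6).

E[X] ≈ 84.25620; in regime p = Θ(1/n^{1}) E[X] stays bounded (at the triangle threshold p ~ 1/n).


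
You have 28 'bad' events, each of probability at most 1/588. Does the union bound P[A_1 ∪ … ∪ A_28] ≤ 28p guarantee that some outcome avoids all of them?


Union bound: P[∪_{i=1}^{28} A_i] ≤ Σ_i P[A_i] ≤ 28·p = 28·(1/588) = 1/21.
Numerically: 1/21 ≈ 0.047619.
Is 1/21 < 1? YES.
Since P[∪ A_i] ≤ 1/21 < 1, the complement has P[∩ A_i^c] ≥ 1 − 1/21 = 20/21 > 0, so some outcome avoids every A_i.

28·p = 1/21 ≈ 0.047619; existence CERTIFIED by the union bound.


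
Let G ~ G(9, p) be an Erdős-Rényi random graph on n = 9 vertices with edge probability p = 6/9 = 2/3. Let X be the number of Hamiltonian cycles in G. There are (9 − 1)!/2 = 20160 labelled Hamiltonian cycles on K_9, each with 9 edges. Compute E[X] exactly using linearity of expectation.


K_9 has (9 − 1)!/2 = 20160 labelled Hamiltonian cycles.
For each such Hamiltonian cycle H, let X_H = 1 if all 9 edges of H are present in G. Then P[X_H = 1] = p^{9} = (2/3)^{9} = 512/19683.
By linearity: E[X] = Σ_H E[X_H] = 20160 · p^{9} = 20160 · 512/19683 = 1146880/2187.
Numerically: E[X] ≈ 524.41.

E[X] = 20160 · (2/3)^{9} = 1146880/2187 ≈ 524.41.


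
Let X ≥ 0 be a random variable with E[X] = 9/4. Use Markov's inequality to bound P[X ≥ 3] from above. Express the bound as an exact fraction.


μ = E[X] = 9/4, a = 3.
Markov: P[X ≥ 3] ≤ μ/a = (9/4)/3 = 3/4.
Numerically: ≈ 0.75000.
(Since a = 3 > μ = 2.25000, the bound 3/4 is < 1 and informative.)

P[X ≥ 3] ≤ 3/4 ≈ 0.75000.


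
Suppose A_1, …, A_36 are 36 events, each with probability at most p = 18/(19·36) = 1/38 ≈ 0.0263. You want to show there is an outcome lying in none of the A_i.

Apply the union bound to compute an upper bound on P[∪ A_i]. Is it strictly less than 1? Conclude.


Union bound: P[∪_{i=1}^{36} A_i] ≤ Σ_i P[A_i] ≤ 36·p = 36·(1/38) = 18/19.
Numerically: 18/19 ≈ 0.9474.
Is 18/19 < 1? YES.
Since P[∪ A_i] ≤ 18/19 < 1, the complement has P[∩ A_i^c] ≥ 1 − 18/19 = 1/19 > 0, so some outcome avoids every A_i.

36·p = 18/19 ≈ 0.9474; existence CERTIFIED by the union bound.


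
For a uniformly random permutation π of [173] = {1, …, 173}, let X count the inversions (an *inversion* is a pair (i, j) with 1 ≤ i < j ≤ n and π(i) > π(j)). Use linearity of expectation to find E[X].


Write X = Σ X_I over the C(173, 2) = 14878 pairs i < j, with X_I the indicator of one inversion.
There are 14878 indicators.
For each fixed pair i < j, the values π(i) and π(j) are two distinct elements of {1, …, 173} in uniformly random order; by symmetry P[π(i) > π(j)] = 1/2.
By linearity: E[X] = 14878 · (1/2) = C(173, 2) · (1/2) = 14878/2 = 7439 ≈ 7439.000.

E[X] = 7439 = 7439.000.


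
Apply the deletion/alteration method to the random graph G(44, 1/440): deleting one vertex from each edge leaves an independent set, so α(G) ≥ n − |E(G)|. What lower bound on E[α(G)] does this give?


E[|E(G)|] = C(44, 2)·p = 946 · (1/440) = 43/20.
E[α(G)] ≥ n − E[|E(G)|] = 44 − 43/20 = 837/20.
Numerically: ≈ 41.8500.
(This is only a lower bound; the true E[α(G)] may be larger.)

E[α(G)] ≥ 837/20 ≈ 41.8500.


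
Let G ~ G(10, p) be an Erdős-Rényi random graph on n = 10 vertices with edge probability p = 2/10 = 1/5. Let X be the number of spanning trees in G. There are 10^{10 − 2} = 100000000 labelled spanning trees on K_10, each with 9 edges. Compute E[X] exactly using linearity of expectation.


K_10 has 10^{10 − 2} = 100000000 labelled spanning trees.
For each such spanning tree H, let X_H = 1 if all 9 edges of H are present in G. Then P[X_H = 1] = p^{9} = (1/5)^{9} = 1/1953125.
By linearity of expectation: E[X] = Σ_H E[X_H] = 100000000 · p^{9} = 100000000 · 1/1953125 = 256/5.
Numerically: E[X] ≈ 51.2.

E[X] = 100000000 · (1/5)^{9} = 256/5 ≈ 51.2.


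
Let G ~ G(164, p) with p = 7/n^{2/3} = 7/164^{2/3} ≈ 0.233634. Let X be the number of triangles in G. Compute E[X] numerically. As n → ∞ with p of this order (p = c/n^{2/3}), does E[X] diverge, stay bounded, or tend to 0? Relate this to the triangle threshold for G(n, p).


Number of potential triangles: C(164, 3) = 721764.
Each occurs with probability p³ ≈ (0.233634)³ ≈ 1.27528257e-02.
By linearity: E[X] = C(164, 3)·p³ ≈ 721764 · 1.27528257e-02 ≈ 9204.530488.
Since α = 2/3 < 1, p = c/n^{2/3} ≫ 1/n is above the triangle threshold p ~ 1/n. Asymptotically E[X] ~ (c³/6)·n^{3(1−α)} = (7³/6)·n^{1} → ∞; triangles are abundant w.h.p.

E[X] ≈ 9204.530488; in regime p = Θ(1/n^{2/3}) E[X] diverges (above the triangle threshold p ~ 1/n).


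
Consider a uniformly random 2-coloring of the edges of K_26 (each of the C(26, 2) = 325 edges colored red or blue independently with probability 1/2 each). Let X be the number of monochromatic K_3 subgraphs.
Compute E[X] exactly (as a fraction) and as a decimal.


Let X = Σ_S X_S over the C(26, 3) = 2600 subsets S of size 3, where X_S = 1 if the K_3 on S is monochromatic.
For a fixed S, the K_3 on S has C(3, 2) = 3 edges. P[all 3 edges red] = (1/2)^3, and likewise for blue, so P[monochromatic] = 2·(1/2)^3 = 2^{1 − 3} = 1/4.
Summing: E[X] = C(26, 3) · 2^{1 − 3} = 2600 · 1/4 = 650.
Numerically: E[X] ≈ 650.000.

E[X] = C(26,3)·2^(1−C(3,2)) = 650 ≈ 650.000.


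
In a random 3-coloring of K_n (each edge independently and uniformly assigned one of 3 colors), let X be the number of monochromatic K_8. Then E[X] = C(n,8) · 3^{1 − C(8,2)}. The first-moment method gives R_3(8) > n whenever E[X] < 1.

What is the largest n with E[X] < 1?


We need C(n, 8) · 3^{1 − 28} < 1, i.e. C(n, 8) < 3^{28 − 1} = 7625597484987.
Check values of n near the boundary:
  n = 152: C(152, 8) = 5859727868575; 5859727868575 < 7625597484987? YES
  n = 153: C(153, 8) = 6183023199255; 6183023199255 < 7625597484987? YES
  n = 154: C(154, 8) = 6521818990995; 6521818990995 < 7625597484987? YES
  n = 155: C(155, 8) = 6876747915675; 6876747915675 < 7625597484987? YES
  n = 156: C(156, 8) = 7248464019225; 7248464019225 < 7625597484987? YES
  n = 157: C(157, 8) = 7637643295425; 7637643295425 < 7625597484987? NO
  n = 158: C(158, 8) = 8044984271181; 8044984271181 < 7625597484987? NO
  n = 159: C(159, 8) = 8471208603429; 8471208603429 < 7625597484987? NO
The largest n with C(n, 8) < 7625597484987 is n = 156 (where E[X] = 805384891025/847288609443 ≈ 0.95054). Hence R_3(8) > 156, i.e. R_3(8) ≥ 157.

Largest n = 156; hence R_3(8) > 156.


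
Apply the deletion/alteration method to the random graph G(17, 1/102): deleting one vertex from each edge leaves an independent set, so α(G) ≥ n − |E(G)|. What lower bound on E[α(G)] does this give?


E[|E(G)|] = C(17, 2)·p = 136 · (1/102) = 4/3.
E[α(G)] ≥ n − E[|E(G)|] = 17 − 4/3 = 47/3.
Numerically: ≈ 15.667.
(This is only a lower bound; the true E[α(G)] may be larger.)

E[α(G)] ≥ 47/3 ≈ 15.667.


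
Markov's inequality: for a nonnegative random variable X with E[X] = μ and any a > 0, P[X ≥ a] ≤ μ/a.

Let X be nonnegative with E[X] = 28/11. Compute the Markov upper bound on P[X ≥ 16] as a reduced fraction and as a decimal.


μ = E[X] = 28/11, a = 16.
Markov: P[X ≥ 16] ≤ μ/a = (28/11)/16 = 7/44.
Numerically: ≈ 0.1591.
(Since a = 16 > μ = 2.5455, the bound 7/44 is < 1 and informative.)

P[X ≥ 16] ≤ 7/44 ≈ 0.1591.


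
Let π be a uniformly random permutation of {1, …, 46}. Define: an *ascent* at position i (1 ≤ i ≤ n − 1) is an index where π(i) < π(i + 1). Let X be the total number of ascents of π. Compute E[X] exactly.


Write X = Σ X_I over i = 1, …, 45, with X_I the indicator of one ascent.
There are 45 indicators.
For each fixed i, the pair (π(i), π(i+1)) is a uniformly random ordered pair of distinct values from {1, …, 46}; by symmetry P[π(i) < π(i+1)] = 1/2.
By linearity: E[X] = 45 · (1/2) = (46 − 1) · (1/2) = 45/2 ≈ 22.5000.

E[X] = 45/2 = 22.5000.


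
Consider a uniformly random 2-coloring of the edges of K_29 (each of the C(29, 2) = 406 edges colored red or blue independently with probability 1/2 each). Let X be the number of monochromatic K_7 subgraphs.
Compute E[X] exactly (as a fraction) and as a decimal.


Let X = Σ_S X_S over the C(29, 7) = 1560780 subsets S of size 7, where X_S = 1 if the K_7 on S is monochromatic.
For a fixed S, the K_7 on S has C(7, 2) = 21 edges. P[all 21 edges red] = (1/2)^21, and likewise for blue, so P[monochromatic] = 2·(1/2)^21 = 2^{1 − 21} = 1/1048576.
Summing: E[X] = C(29, 7) · 2^{1 − 21} = 1560780 · 1/1048576 = 390195/262144.
Numerically: E[X] ≈ 1.488476.

E[X] = C(29,7)·2^(1−C(7,2)) = 390195/262144 ≈ 1.488476.


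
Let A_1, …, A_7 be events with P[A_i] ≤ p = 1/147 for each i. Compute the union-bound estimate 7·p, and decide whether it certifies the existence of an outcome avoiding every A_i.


Union bound: P[∪_{i=1}^{7} A_i] ≤ Σ_i P[A_i] ≤ 7·p = 7·(1/147) = 1/21.
Numerically: 1/21 ≈ 0.0476.
Is 1/21 < 1? YES.
Since P[∪ A_i] ≤ 1/21 < 1, the complement has P[∩ A_i^c] ≥ 1 − 1/21 = 20/21 > 0, so some outcome avoids every A_i.

7·p = 1/21 ≈ 0.0476; existence CERTIFIED by the union bound.


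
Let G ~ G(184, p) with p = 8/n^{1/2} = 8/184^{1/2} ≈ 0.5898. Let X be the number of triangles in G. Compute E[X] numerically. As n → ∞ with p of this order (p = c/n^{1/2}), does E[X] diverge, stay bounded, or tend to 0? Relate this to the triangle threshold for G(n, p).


Number of potential triangles: C(184, 3) = 1021384.
Each occurs with probability p³ ≈ (0.5898)³ ≈ 2.051366e-01.
By linearity: E[X] = C(184, 3)·p³ ≈ 1021384 · 2.051366e-01 ≈ 209523.2764.
Since α = 1/2 < 1, p = c/n^{1/2} ≫ 1/n is above the triangle threshold p ~ 1/n. Asymptotically E[X] ~ (c³/6)·n^{3(1−α)} = (8³/6)·n^{1.5} → ∞; triangles are abundant w.h.p.

E[X] ≈ 209523.2764; in regime p = Θ(1/n^{1/2}) E[X] diverges (above the triangle threshold p ~ 1/n).


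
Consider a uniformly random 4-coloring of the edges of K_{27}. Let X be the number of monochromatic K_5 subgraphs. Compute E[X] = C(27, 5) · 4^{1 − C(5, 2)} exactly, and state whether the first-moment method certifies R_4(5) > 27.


E[X] = C(27, 5) · 4^{1 − 10} = 80730 · 4^{−9} = 80730/262144.
As a reduced fraction: E[X] = 40365/131072 ≈ 0.3079605.
Is E[X] < 1? YES.
Since E[X] < 1, there exists a 4-coloring of K_{27} with no monochromatic K_5; hence R_4(5) > 27.

E[X] = 40365/131072 ≈ 0.3079605; E[X] < 1, so R_4(5) > 27.


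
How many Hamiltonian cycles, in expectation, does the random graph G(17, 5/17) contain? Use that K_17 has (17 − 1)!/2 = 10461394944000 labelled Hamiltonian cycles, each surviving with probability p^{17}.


K_17 has (17 − 1)!/2 = 10461394944000 labelled Hamiltonian cycles.
For each such Hamiltonian cycle H, let X_H = 1 if all 17 edges of H are present in G. Then P[X_H = 1] = p^{17} = (5/17)^{17} = 762939453125/827240261886336764177.
Summing the indicators: E[X] = Σ_H E[X_H] = 10461394944000 · p^{17} = 10461394944000 · 762939453125/827240261886336764177 = 7981410937500000000000000/827240261886336764177.
Numerically: E[X] ≈ 9648.2.

E[X] = 10461394944000 · (5/17)^{17} = 7981410937500000000000000/827240261886336764177 ≈ 9648.2.


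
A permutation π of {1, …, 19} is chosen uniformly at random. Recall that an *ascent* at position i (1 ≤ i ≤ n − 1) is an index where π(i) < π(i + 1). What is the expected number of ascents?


Write X = Σ X_I over i = 1, …, 18, with X_I the indicator of one ascent.
There are 18 indicators.
For each fixed i, the pair (π(i), π(i+1)) is a uniformly random ordered pair of distinct values from {1, …, 19}; by symmetry P[π(i) < π(i+1)] = 1/2.
By linearity: E[X] = 18 · (1/2) = (19 − 1) · (1/2) = 9 ≈ 9.000.

E[X] = 9 = 9.000.


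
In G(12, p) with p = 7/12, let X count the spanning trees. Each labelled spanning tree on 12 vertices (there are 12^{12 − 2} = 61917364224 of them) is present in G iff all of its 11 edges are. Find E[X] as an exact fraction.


K_12 has 12^{12 − 2} = 61917364224 labelled spanning trees.
For each such spanning tree H, let X_H = 1 if all 11 edges of H are present in G. Then P[X_H = 1] = p^{11} = (7/12)^{11} = 1977326743/743008370688.
Summing the indicators: E[X] = Σ_H E[X_H] = 61917364224 · p^{11} = 61917364224 · 1977326743/743008370688 = 1977326743/12.
Numerically: E[X] ≈ 1.65e+08.

E[X] = 61917364224 · (7/12)^{11} = 1977326743/12 ≈ 1.65e+08.


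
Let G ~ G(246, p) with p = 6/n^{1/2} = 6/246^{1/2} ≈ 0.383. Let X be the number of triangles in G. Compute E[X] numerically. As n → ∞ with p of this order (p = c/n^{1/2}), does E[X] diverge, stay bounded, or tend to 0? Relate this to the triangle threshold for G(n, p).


Number of potential triangles: C(246, 3) = 2450980.
Each occurs with probability p³ ≈ (0.383)³ ≈ 5.59823e-02.
By linearity: E[X] = C(246, 3)·p³ ≈ 2450980 · 5.59823e-02 ≈ 137211.609.
Since α = 1/2 < 1, p = c/n^{1/2} ≫ 1/n is above the triangle threshold p ~ 1/n. Asymptotically E[X] ~ (c³/6)·n^{3(1−α)} = (6³/6)·n^{1.5} → ∞; triangles are abundant w.h.p.

E[X] ≈ 137211.609; in regime p = Θ(1/n^{1/2}) E[X] diverges (above the triangle threshold p ~ 1/n).


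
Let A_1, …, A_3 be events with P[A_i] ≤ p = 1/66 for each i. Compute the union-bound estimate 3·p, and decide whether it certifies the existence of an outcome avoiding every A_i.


Union bound: P[∪_{i=1}^{3} A_i] ≤ Σ_i P[A_i] ≤ 3·p = 3·(1/66) = 1/22.
Numerically: 1/22 ≈ 0.0455.
Is 1/22 < 1? YES.
Since P[∪ A_i] ≤ 1/22 < 1, the complement has P[∩ A_i^c] ≥ 1 − 1/22 = 21/22 > 0, so some outcome avoids every A_i.

3·p = 1/22 ≈ 0.0455; existence CERTIFIED by the union bound.


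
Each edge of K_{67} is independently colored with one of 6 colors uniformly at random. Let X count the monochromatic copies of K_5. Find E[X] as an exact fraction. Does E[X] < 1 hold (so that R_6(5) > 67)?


E[X] = C(67, 5) · 6^{1 − 10} = 9657648 · 6^{−9} = 9657648/10077696.
As a reduced fraction: E[X] = 67067/69984 ≈ 0.9583.
Is E[X] < 1? YES.
Since E[X] < 1, there exists a 6-coloring of K_{67} with no monochromatic K_5; hence R_6(5) > 67.

E[X] = 67067/69984 ≈ 0.9583; E[X] < 1, so R_6(5) > 67.


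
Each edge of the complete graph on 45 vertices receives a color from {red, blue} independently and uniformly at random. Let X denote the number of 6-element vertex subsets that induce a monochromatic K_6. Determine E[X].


Let X = Σ_S X_S over the C(45, 6) = 8145060 subsets S of size 6, where X_S = 1 if the K_6 on S is monochromatic.
For a fixed S, the K_6 on S has C(6, 2) = 15 edges. P[all 15 edges red] = (1/2)^15, and likewise for blue, so P[monochromatic] = 2·(1/2)^15 = 2^{1 − 15} = 1/16384.
Summing: E[X] = C(45, 6) · 2^{1 − 15} = 8145060 · 1/16384 = 2036265/4096.
Numerically: E[X] ≈ 497.1350.

E[X] = C(45,6)·2^(1−C(6,2)) = 2036265/4096 ≈ 497.1350.


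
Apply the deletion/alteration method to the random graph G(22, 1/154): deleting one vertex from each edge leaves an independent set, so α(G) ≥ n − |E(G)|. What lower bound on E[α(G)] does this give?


E[|E(G)|] = C(22, 2)·p = 231 · (1/154) = 3/2.
E[α(G)] ≥ n − E[|E(G)|] = 22 − 3/2 = 41/2.
Numerically: ≈ 20.50000.
(This is only a lower bound; the true E[α(G)] may be larger.)

E[α(G)] ≥ 41/2 ≈ 20.50000.


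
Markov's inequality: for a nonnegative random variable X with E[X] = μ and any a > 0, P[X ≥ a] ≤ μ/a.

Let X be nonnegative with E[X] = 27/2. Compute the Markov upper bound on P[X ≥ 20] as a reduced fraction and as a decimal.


μ = E[X] = 27/2, a = 20.
Markov: P[X ≥ 20] ≤ μ/a = (27/2)/20 = 27/40.
Numerically: ≈ 0.675000.
(Since a = 20 > μ = 13.500000, the bound 27/40 is < 1 and informative.)

P[X ≥ 20] ≤ 27/40 ≈ 0.675000.


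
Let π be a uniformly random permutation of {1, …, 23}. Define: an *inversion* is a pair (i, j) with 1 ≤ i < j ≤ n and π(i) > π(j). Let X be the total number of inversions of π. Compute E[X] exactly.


Write X = Σ X_I over the C(23, 2) = 253 pairs i < j, with X_I the indicator of one inversion.
There are 253 indicators.
For each fixed pair i < j, the values π(i) and π(j) are two distinct elements of {1, …, 23} in uniformly random order; by symmetry P[π(i) > π(j)] = 1/2.
By linearity: E[X] = 253 · (1/2) = C(23, 2) · (1/2) = 253/2 = 253/2 ≈ 126.500000.

E[X] = 253/2 = 126.500000.


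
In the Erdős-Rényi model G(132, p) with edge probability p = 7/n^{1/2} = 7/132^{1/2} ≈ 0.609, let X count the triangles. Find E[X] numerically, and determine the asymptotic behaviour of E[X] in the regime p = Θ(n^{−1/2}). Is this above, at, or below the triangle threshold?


Number of potential triangles: C(132, 3) = 374660.
Each occurs with probability p³ ≈ (0.609)³ ≈ 2.26169e-01.
By linearity: E[X] = C(132, 3)·p³ ≈ 374660 · 2.26169e-01 ≈ 84736.506.
Since α = 1/2 < 1, p = c/n^{1/2} ≫ 1/n is above the triangle threshold p ~ 1/n. Asymptotically E[X] ~ (c³/6)·n^{3(1−α)} = (7³/6)·n^{1.5} → ∞; triangles are abundant w.h.p.

E[X] ≈ 84736.506; in regime p = Θ(1/n^{1/2}) E[X] diverges (above the triangle threshold p ~ 1/n).


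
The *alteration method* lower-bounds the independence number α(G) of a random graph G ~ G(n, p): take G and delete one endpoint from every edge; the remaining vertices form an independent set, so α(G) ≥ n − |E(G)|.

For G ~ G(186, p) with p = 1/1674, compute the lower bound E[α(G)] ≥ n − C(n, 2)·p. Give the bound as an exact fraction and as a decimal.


E[|E(G)|] = C(186, 2)·p = 17205 · (1/1674) = 185/18.
E[α(G)] ≥ n − E[|E(G)|] = 186 − 185/18 = 3163/18.
Numerically: ≈ 175.722222.
(This is only a lower bound; the true E[α(G)] may be larger.)

E[α(G)] ≥ 3163/18 ≈ 175.722222.


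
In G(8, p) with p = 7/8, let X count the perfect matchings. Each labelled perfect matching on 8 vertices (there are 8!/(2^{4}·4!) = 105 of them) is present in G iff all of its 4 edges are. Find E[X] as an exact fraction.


K_8 has 8!/(2^{4}·4!) = 105 labelled perfect matchings.
For each such perfect matching H, let X_H = 1 if all 4 edges of H are present in G. Then P[X_H = 1] = p^{4} = (7/8)^{4} = 2401/4096.
By linearity of expectation: E[X] = Σ_H E[X_H] = 105 · p^{4} = 105 · 2401/4096 = 252105/4096.
Numerically: E[X] ≈ 61.549.

E[X] = 105 · (7/8)^{4} = 252105/4096 ≈ 61.549.


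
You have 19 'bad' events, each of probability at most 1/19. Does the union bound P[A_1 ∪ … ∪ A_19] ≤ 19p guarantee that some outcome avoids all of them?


Union bound: P[∪_{i=1}^{19} A_i] ≤ Σ_i P[A_i] ≤ 19·p = 19·(1/19) = 1.
Numerically: 1 ≈ 1.00000.
Is 1 < 1? NO.
Since the bound 1 is ≥ 1, the union bound is uninformative here; it does NOT by itself certify existence.

19·p = 1 ≈ 1.00000; existence NOT certified by the union bound.


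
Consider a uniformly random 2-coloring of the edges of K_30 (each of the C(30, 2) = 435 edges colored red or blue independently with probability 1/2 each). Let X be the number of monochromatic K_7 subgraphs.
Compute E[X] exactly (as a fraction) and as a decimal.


Let X = Σ_S X_S over the C(30, 7) = 2035800 subsets S of size 7, where X_S = 1 if the K_7 on S is monochromatic.
For a fixed S, the K_7 on S has C(7, 2) = 21 edges. P[all 21 edges red] = (1/2)^21, and likewise for blue, so P[monochromatic] = 2·(1/2)^21 = 2^{1 − 21} = 1/1048576.
By linearity: E[X] = C(30, 7) · 2^{1 − 21} = 2035800 · 1/1048576 = 254475/131072.
Numerically: E[X] ≈ 1.941490.

E[X] = C(30,7)·2^(1−C(7,2)) = 254475/131072 ≈ 1.941490.


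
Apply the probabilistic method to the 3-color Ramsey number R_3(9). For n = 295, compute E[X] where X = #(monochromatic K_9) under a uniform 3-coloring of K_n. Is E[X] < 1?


E[X] = C(295, 9) · 3^{1 − 36} = 41221140106119260 · 3^{−35} = 41221140106119260/50031545098999707.
As a reduced fraction: E[X] = 41221140106119260/50031545098999707 ≈ 0.8239.
Is E[X] < 1? YES.
Since E[X] < 1, there exists a 3-coloring of K_{295} with no monochromatic K_9; hence R_3(9) > 295.

E[X] = 41221140106119260/50031545098999707 ≈ 0.8239; E[X] < 1, so R_3(9) > 295.


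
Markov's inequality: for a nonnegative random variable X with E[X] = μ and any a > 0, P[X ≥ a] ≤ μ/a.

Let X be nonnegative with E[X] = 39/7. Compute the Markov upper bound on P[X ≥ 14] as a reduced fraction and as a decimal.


μ = E[X] = 39/7, a = 14.
Markov: P[X ≥ 14] ≤ μ/a = (39/7)/14 = 39/98.
Numerically: ≈ 0.397959.
(Since a = 14 > μ = 5.571429, the bound 39/98 is < 1 and informative.)

P[X ≥ 14] ≤ 39/98 ≈ 0.397959.


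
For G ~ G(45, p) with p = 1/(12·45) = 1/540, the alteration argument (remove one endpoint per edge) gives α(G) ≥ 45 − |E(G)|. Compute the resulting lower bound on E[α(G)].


E[|E(G)|] = C(45, 2)·p = 990 · (1/540) = 11/6.
E[α(G)] ≥ n − E[|E(G)|] = 45 − 11/6 = 259/6.
Numerically: ≈ 43.166667.
(This is only a lower bound; the true E[α(G)] may be larger.)

E[α(G)] ≥ 259/6 ≈ 43.166667.


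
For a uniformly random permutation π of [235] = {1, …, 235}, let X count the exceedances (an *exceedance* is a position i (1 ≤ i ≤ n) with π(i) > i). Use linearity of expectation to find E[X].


Write X = Σ_{i=1}^{235} X_i, where X_i = 1_{π(i) > i}.
For each fixed i, π(i) is uniform over {1, …, 235} (marginal of a uniform permutation), so P[π(i) > i] = (n − i)/n. Summing: Σ_{i=1}^{235} (n − i)/n = (0 + 1 + … + 234)/235 = 235(235 − 1)/(2·235) = (235 − 1)/2.
Hence E[X] = Σ_{i=1}^{235} (235 − i)/235 = 117 ≈ 117.0000.

E[X] = 117 = 117.0000.


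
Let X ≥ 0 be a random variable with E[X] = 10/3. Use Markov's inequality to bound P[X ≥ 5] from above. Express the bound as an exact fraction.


μ = E[X] = 10/3, a = 5.
Markov: P[X ≥ 5] ≤ μ/a = (10/3)/5 = 2/3.
Numerically: ≈ 0.667.
(Since a = 5 > μ = 3.333, the bound 2/3 is < 1 and informative.)

P[X ≥ 5] ≤ 2/3 ≈ 0.667.


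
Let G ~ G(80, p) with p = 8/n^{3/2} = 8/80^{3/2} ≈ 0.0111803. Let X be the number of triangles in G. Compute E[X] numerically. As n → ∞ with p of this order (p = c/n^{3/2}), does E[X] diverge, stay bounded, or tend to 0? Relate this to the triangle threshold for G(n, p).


Number of potential triangles: C(80, 3) = 82160.
Each occurs with probability p³ ≈ (0.0111803)³ ≈ 1.39754249e-06.
By linearity: E[X] = C(80, 3)·p³ ≈ 82160 · 1.39754249e-06 ≈ 0.114822.
Since α = 3/2 > 1, p = c/n^{3/2} = o(1/n) is below the triangle threshold p ~ 1/n. Asymptotically E[X] ~ (c³/6)·n^{3(1−α)} = (8³/6)·n^{-1.5} → 0, so by Markov's inequality G has no triangles w.h.p.

E[X] ≈ 0.114822; in regime p = Θ(1/n^{3/2}) E[X] tends to 0 (below the triangle threshold p ~ 1/n).


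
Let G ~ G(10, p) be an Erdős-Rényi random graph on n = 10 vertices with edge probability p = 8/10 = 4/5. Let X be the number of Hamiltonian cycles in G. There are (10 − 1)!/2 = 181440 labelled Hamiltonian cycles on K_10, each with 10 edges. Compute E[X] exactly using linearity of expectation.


K_10 has (10 − 1)!/2 = 181440 labelled Hamiltonian cycles.
For each such Hamiltonian cycle H, let X_H = 1 if all 10 edges of H are present in G. Then P[X_H = 1] = p^{10} = (4/5)^{10} = 1048576/9765625.
By linearity: E[X] = Σ_H E[X_H] = 181440 · p^{10} = 181440 · 1048576/9765625 = 38050725888/1953125.
Numerically: E[X] ≈ 19482.

E[X] = 181440 · (4/5)^{10} = 38050725888/1953125 ≈ 19482.


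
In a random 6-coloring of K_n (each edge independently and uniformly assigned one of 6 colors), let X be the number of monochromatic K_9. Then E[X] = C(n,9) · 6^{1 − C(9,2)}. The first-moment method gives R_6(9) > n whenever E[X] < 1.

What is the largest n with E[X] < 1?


We need C(n, 9) · 6^{1 − 36} < 1, i.e. C(n, 9) < 6^{36 − 1} = 1719070799748422591028658176.
Check values of n near the boundary:
  n = 4404: C(4404, 9) = 1703375445537161676647015880; 1703375445537161676647015880 < 1719070799748422591028658176? YES
  n = 4405: C(4405, 9) = 1706862792900636302463627150; 1706862792900636302463627150 < 1719070799748422591028658176? YES
  n = 4406: C(4406, 9) = 1710356485221788389505285700; 1710356485221788389505285700 < 1719070799748422591028658176? YES
  n = 4407: C(4407, 9) = 1713856532599459170657070050; 1713856532599459170657070050 < 1719070799748422591028658176? YES
  n = 4408: C(4408, 9) = 1717362945146264156457459600; 1717362945146264156457459600 < 1719070799748422591028658176? YES
  n = 4409: C(4409, 9) = 1720875732988608787686577131; 1720875732988608787686577131 < 1719070799748422591028658176? NO
  n = 4410: C(4410, 9) = 1724394906266704102180823710; 1724394906266704102180823710 < 1719070799748422591028658176? NO
The largest n with C(n, 9) < 1719070799748422591028658176 is n = 4408 (where E[X] = 35778394690547169926197075/35813974994758803979763712 ≈ 0.99901). Hence R_6(9) > 4408, i.e. R_6(9) ≥ 4409.

Largest n = 4408; hence R_6(9) > 4408.


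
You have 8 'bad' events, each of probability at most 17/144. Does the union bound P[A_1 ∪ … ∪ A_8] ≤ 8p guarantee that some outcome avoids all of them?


Union bound: P[∪_{i=1}^{8} A_i] ≤ Σ_i P[A_i] ≤ 8·p = 8·(17/144) = 17/18.
Numerically: 17/18 ≈ 0.9444.
Is 17/18 < 1? YES.
Since P[∪ A_i] ≤ 17/18 < 1, the complement has P[∩ A_i^c] ≥ 1 − 17/18 = 1/18 > 0, so some outcome avoids every A_i.

8·p = 17/18 ≈ 0.9444; existence CERTIFIED by the union bound.


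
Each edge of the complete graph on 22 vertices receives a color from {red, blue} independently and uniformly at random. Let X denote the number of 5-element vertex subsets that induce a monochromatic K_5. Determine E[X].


Let X = Σ_S X_S over the C(22, 5) = 26334 subsets S of size 5, where X_S = 1 if the K_5 on S is monochromatic.
For a fixed S, the K_5 on S has C(5, 2) = 10 edges. P[all 10 edges red] = (1/2)^10, and likewise for blue, so P[monochromatic] = 2·(1/2)^10 = 2^{1 − 10} = 1/512.
By linearity: E[X] = C(22, 5) · 2^{1 − 10} = 26334 · 1/512 = 13167/256.
Numerically: E[X] ≈ 51.43359.

E[X] = C(22,5)·2^(1−C(5,2)) = 13167/256 ≈ 51.43359.


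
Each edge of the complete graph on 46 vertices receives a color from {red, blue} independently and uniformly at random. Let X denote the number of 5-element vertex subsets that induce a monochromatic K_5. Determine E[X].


Let X = Σ_S X_S over the C(46, 5) = 1370754 subsets S of size 5, where X_S = 1 if the K_5 on S is monochromatic.
For a fixed S, the K_5 on S has C(5, 2) = 10 edges. P[all 10 edges red] = (1/2)^10, and likewise for blue, so P[monochromatic] = 2·(1/2)^10 = 2^{1 − 10} = 1/512.
By linearity: E[X] = C(46, 5) · 2^{1 − 10} = 1370754 · 1/512 = 685377/256.
Numerically: E[X] ≈ 2677.253906.

E[X] = C(46,5)·2^(1−C(5,2)) = 685377/256 ≈ 2677.253906.


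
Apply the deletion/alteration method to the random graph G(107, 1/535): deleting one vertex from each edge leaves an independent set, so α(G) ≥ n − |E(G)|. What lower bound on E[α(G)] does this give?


E[|E(G)|] = C(107, 2)·p = 5671 · (1/535) = 53/5.
E[α(G)] ≥ n − E[|E(G)|] = 107 − 53/5 = 482/5.
Numerically: ≈ 96.40000.
(This is only a lower bound; the true E[α(G)] may be larger.)

E[α(G)] ≥ 482/5 ≈ 96.40000.


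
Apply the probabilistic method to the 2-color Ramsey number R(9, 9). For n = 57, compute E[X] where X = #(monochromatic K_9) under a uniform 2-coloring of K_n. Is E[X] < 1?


E[X] = C(57, 9) · 2^{1 − 36} = 8996462475 · 2^{−35} = 8996462475/34359738368.
As a reduced fraction: E[X] = 8996462475/34359738368 ≈ 0.262.
Is E[X] < 1? YES.
Since E[X] < 1, there exists a 2-coloring of K_{57} with no monochromatic K_9; hence R(9, 9) > 57.

E[X] = 8996462475/34359738368 ≈ 0.262; E[X] < 1, so R(9, 9) > 57.


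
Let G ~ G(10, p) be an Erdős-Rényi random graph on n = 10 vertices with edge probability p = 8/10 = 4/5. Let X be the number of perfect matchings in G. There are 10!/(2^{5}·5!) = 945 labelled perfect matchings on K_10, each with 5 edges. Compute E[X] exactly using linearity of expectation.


K_10 has 10!/(2^{5}·5!) = 945 labelled perfect matchings.
For each such perfect matching H, let X_H = 1 if all 5 edges of H are present in G. Then P[X_H = 1] = p^{5} = (4/5)^{5} = 1024/3125.
Summing the indicators: E[X] = Σ_H E[X_H] = 945 · p^{5} = 945 · 1024/3125 = 193536/625.
Numerically: E[X] ≈ 309.7.

E[X] = 945 · (4/5)^{5} = 193536/625 ≈ 309.7.


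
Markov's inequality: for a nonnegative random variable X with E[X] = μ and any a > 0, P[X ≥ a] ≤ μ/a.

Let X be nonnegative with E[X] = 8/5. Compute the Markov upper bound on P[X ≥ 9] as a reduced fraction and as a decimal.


μ = E[X] = 8/5, a = 9.
Markov: P[X ≥ 9] ≤ μ/a = (8/5)/9 = 8/45.
Numerically: ≈ 0.1778.
(Since a = 9 > μ = 1.6000, the bound 8/45 is < 1 and informative.)

P[X ≥ 9] ≤ 8/45 ≈ 0.1778.


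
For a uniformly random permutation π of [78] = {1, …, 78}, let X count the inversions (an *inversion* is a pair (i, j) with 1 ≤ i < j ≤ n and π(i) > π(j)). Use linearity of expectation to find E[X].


Write X = Σ X_I over the C(78, 2) = 3003 pairs i < j, with X_I the indicator of one inversion.
There are 3003 indicators.
For each fixed pair i < j, the values π(i) and π(j) are two distinct elements of {1, …, 78} in uniformly random order; by symmetry P[π(i) > π(j)] = 1/2.
By linearity: E[X] = 3003 · (1/2) = C(78, 2) · (1/2) = 3003/2 = 3003/2 ≈ 1501.500.

E[X] = 3003/2 = 1501.500.


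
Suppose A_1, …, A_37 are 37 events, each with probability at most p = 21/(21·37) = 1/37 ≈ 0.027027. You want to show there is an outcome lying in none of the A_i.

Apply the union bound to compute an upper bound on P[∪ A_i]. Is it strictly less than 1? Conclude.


Union bound: P[∪_{i=1}^{37} A_i] ≤ Σ_i P[A_i] ≤ 37·p = 37·(1/37) = 1.
Numerically: 1 ≈ 1.000000.
Is 1 < 1? NO.
Since the bound 1 is ≥ 1, the union bound is uninformative here; it does NOT by itself certify existence.

37·p = 1 ≈ 1.000000; existence NOT certified by the union bound.


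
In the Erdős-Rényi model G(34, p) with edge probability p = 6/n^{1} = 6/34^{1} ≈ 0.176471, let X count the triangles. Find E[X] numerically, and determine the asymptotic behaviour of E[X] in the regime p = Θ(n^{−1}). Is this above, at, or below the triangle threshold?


Number of potential triangles: C(34, 3) = 5984.
Each occurs with probability p³ ≈ (0.176471)³ ≈ 5.49562386e-03.
By linearity: E[X] = C(34, 3)·p³ ≈ 5984 · 5.49562386e-03 ≈ 32.885813.
Here α = 1, so p = 6/n is exactly at the triangle threshold p ~ 1/n. Asymptotically E[X] → c³/6 = 6³/6 = 36 ≈ 36.000000, a bounded constant. In this regime the triangle count is asymptotically Poisson(c³/6).

E[X] ≈ 32.885813; in regime p = Θ(1/n^{1}) E[X] stays bounded (at the triangle threshold p ~ 1/n).


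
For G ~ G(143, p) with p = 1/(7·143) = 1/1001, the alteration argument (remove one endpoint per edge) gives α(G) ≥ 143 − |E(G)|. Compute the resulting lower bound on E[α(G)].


E[|E(G)|] = C(143, 2)·p = 10153 · (1/1001) = 71/7.
E[α(G)] ≥ n − E[|E(G)|] = 143 − 71/7 = 930/7.
Numerically: ≈ 132.8571.
(This is only a lower bound; the true E[α(G)] may be larger.)

E[α(G)] ≥ 930/7 ≈ 132.8571.


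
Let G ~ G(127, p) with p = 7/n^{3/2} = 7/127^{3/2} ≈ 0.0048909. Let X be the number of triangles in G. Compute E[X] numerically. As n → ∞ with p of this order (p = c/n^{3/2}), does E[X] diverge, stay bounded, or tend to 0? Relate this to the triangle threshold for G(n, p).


Number of potential triangles: C(127, 3) = 333375.
Each occurs with probability p³ ≈ (0.0048909)³ ≈ 1.1699771e-07.
By linearity: E[X] = C(127, 3)·p³ ≈ 333375 · 1.1699771e-07 ≈ 0.03900.
Since α = 3/2 > 1, p = c/n^{3/2} = o(1/n) is below the triangle threshold p ~ 1/n. Asymptotically E[X] ~ (c³/6)·n^{3(1−α)} = (7³/6)·n^{-1.5} → 0, so by Markov's inequality G has no triangles w.h.p.

E[X] ≈ 0.03900; in regime p = Θ(1/n^{3/2}) E[X] tends to 0 (below the triangle threshold p ~ 1/n).


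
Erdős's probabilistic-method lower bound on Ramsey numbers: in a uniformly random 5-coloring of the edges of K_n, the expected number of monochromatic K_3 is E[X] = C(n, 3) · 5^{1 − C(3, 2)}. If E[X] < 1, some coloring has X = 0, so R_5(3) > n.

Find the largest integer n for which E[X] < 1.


We need C(n, 3) · 5^{1 − 3} < 1, i.e. C(n, 3) < 5^{3 − 1} = 25.
Check values of n near the boundary:
  n = 3: C(3, 3) = 1; 1 < 25? YES
  n = 4: C(4, 3) = 4; 4 < 25? YES
  n = 5: C(5, 3) = 10; 10 < 25? YES
  n = 6: C(6, 3) = 20; 20 < 25? YES
  n = 7: C(7, 3) = 35; 35 < 25? NO
The largest n with C(n, 3) < 25 is n = 6 (where E[X] = 4/5 ≈ 0.8000). Hence R_5(3) > 6, i.e. R_5(3) ≥ 7.

Largest n = 6; hence R_5(3) > 6.


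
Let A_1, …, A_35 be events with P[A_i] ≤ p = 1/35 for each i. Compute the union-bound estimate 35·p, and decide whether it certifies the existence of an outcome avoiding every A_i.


Union bound: P[∪_{i=1}^{35} A_i] ≤ Σ_i P[A_i] ≤ 35·p = 35·(1/35) = 1.
Numerically: 1 ≈ 1.0000.
Is 1 < 1? NO.
Since the bound 1 is ≥ 1, the union bound is uninformative here; it does NOT by itself certify existence.

35·p = 1 ≈ 1.0000; existence NOT certified by the union bound.


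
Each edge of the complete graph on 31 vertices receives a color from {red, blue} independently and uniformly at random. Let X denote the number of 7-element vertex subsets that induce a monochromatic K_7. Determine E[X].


Let X = Σ_S X_S over the C(31, 7) = 2629575 subsets S of size 7, where X_S = 1 if the K_7 on S is monochromatic.
For a fixed S, the K_7 on S has C(7, 2) = 21 edges. P[all 21 edges red] = (1/2)^21, and likewise for blue, so P[monochromatic] = 2·(1/2)^21 = 2^{1 − 21} = 1/1048576.
By linearity of expectation: E[X] = C(31, 7) · 2^{1 − 21} = 2629575 · 1/1048576 = 2629575/1048576.
Numerically: E[X] ≈ 2.5078.

E[X] = C(31,7)·2^(1−C(7,2)) = 2629575/1048576 ≈ 2.5078.


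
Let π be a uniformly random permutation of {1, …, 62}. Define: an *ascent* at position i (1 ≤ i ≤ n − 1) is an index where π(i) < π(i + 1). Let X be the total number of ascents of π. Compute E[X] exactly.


Write X = Σ X_I over i = 1, …, 61, with X_I the indicator of one ascent.
There are 61 indicators.
For each fixed i, the pair (π(i), π(i+1)) is a uniformly random ordered pair of distinct values from {1, …, 62}; by symmetry P[π(i) < π(i+1)] = 1/2.
By linearity: E[X] = 61 · (1/2) = (62 − 1) · (1/2) = 61/2 ≈ 30.500000.

E[X] = 61/2 = 30.500000.


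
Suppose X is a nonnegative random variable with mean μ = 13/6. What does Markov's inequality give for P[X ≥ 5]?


μ = E[X] = 13/6, a = 5.
Markov: P[X ≥ 5] ≤ μ/a = (13/6)/5 = 13/30.
Numerically: ≈ 0.43333.
(Since a = 5 > μ = 2.16667, the bound 13/30 is < 1 and informative.)

P[X ≥ 5] ≤ 13/30 ≈ 0.43333.


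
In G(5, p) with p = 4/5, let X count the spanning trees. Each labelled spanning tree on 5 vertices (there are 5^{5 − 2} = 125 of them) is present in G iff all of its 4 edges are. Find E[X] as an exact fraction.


K_5 has 5^{5 − 2} = 125 labelled spanning trees.
For each such spanning tree H, let X_H = 1 if all 4 edges of H are present in G. Then P[X_H = 1] = p^{4} = (4/5)^{4} = 256/625.
By linearity: E[X] = Σ_H E[X_H] = 125 · p^{4} = 125 · 256/625 = 256/5.
Numerically: E[X] ≈ 51.2.

E[X] = 125 · (4/5)^{4} = 256/5 ≈ 51.2.
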